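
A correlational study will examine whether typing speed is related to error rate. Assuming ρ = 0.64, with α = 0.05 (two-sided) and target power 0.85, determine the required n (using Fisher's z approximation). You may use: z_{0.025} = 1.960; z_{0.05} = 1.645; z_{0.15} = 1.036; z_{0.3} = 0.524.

n = 19

Fisher's z: C = ½·ln((1+r)/(1−r)) = ½·ln(4.5556) = 0.7582.
n = ((z_{α/2} + z_β)/C)² + 3.
(1.960 + 1.036) / 0.7582 = 2.996 / 0.7582 = 3.951.
n = 3.951² + 3 = 15.61 + 3 = 18.6.
Round up.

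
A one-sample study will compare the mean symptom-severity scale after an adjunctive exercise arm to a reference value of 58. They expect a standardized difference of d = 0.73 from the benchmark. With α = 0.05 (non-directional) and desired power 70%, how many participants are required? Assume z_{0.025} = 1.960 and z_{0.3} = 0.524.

For a one-sample test: n = ((z_{α/2} + z_β) / d)².
z_{α/2} + z_β = 1.960 + 0.524 = 2.484.
n = (2.484 / 0.73)² = 3.403² = 11.58.
Round up.

n = 12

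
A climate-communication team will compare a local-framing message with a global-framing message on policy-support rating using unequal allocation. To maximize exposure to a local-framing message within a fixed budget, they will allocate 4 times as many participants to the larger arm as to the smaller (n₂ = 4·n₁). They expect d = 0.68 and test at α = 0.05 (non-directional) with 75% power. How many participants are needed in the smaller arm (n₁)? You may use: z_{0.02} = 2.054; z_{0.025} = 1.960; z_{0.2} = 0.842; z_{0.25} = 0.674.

n₁ = 19

With allocation ratio k = n₂/n₁ = 4, Var(x̄₁−x̄₂) = σ²(1/n₁ + 1/(k·n₁)) = σ²·(k+1)/(k·n₁).
So n₁ = (1 + 1/k)·((z_{α/2} + z_β)/d)² = 1.250 × (2.634/0.68)².
n₁ = 1.250 × 15.00 = 18.8.
Round up: n₁ = 19, giving n₂ = 4 × 19 = 76.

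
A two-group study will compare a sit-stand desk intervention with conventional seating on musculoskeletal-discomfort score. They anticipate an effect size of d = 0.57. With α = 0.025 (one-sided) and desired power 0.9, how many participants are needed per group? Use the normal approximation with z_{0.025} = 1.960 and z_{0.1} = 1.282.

For two independent groups with equal n: n = 2·((z_{α} + z_β) / d)².
z_{α} + z_β = 1.960 + 1.282 = 3.242.
n = 2 × (3.242 / 0.57)² = 2 × 5.688² = 2 × 32.35 = 64.7.
Round up to the next whole participant.

n = 65 per group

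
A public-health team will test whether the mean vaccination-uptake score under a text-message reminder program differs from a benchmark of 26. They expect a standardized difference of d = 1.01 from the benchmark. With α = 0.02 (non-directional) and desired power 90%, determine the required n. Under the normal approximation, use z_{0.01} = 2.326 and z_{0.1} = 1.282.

n = 13

For a one-sample test: n = ((z_{α/2} + z_β) / d)².
z_{α/2} + z_β = 2.326 + 1.282 = 3.608.
n = (3.608 / 1.01)² = 3.572² = 12.76.
Round up.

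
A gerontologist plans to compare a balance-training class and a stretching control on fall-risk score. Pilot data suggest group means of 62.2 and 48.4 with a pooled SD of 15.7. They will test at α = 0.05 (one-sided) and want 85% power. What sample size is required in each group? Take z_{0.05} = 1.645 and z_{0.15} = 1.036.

Cohen's d = |M₁ − M₂| / SD_pooled = |62.2 − 48.4| / 15.7 = 13.8 / 15.7 = 0.879.
For two independent groups with equal n: n = 2·((z_{α} + z_β) / d)².
z_{α} + z_β = 1.645 + 1.036 = 2.681.
n = 2 × (2.681 / 0.879)² = 2 × 3.050² = 2 × 9.30 = 18.6.
Round up to the next whole participant.

n = 19 per group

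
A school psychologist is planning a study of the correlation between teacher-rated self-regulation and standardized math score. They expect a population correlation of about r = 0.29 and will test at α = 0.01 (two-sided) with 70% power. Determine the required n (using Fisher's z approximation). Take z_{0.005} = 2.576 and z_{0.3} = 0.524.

n = 111

Fisher's z: C = ½·ln((1+r)/(1−r)) = ½·ln(1.8169) = 0.2986.
n = ((z_{α/2} + z_β)/C)² + 3.
(2.576 + 0.524) / 0.2986 = 3.100 / 0.2986 = 10.382.
n = 10.382² + 3 = 107.78 + 3 = 110.8.
Round up.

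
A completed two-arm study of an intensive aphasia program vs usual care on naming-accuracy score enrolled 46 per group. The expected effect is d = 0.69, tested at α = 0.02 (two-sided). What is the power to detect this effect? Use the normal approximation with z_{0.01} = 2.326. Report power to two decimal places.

For two equal groups, power = Φ(d·√(n/2) − z_{α/2}).
d·√(n/2) = 0.69 × √(46/2) = 0.69 × 4.796 = 3.309.
z_β = 3.309 − 2.326 = 0.983.
Power = Φ(0.983) = 0.837.

power ≈ 0.84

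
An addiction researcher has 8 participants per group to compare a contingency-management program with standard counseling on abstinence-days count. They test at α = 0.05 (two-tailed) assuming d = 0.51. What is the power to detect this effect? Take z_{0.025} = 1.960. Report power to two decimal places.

For two equal groups, power = Φ(d·√(n/2) − z_{α/2}).
d·√(n/2) = 0.51 × √(8/2) = 0.51 × 2.000 = 1.020.
z_β = 1.020 − 1.960 = -0.940.
Power = Φ(-0.940) = 0.174.

power ≈ 0.17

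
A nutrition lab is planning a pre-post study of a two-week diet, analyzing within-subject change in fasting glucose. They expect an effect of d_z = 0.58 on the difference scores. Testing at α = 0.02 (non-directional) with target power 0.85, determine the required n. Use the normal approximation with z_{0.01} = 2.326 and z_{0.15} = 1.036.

For a paired (one-sample on differences) test: n = ((z_{α/2} + z_β) / d)².
z_{α/2} + z_β = 2.326 + 1.036 = 3.362.
n = (3.362 / 0.58)² = 5.797² = 33.60.
Round up.

n = 34 pairs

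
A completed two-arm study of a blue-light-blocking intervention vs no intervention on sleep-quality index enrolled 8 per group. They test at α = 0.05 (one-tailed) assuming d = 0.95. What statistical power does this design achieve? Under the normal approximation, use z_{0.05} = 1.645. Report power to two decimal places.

For two equal groups, power = Φ(d·√(n/2) − z_{α}).
d·√(n/2) = 0.95 × √(8/2) = 0.95 × 2.000 = 1.900.
z_β = 1.900 − 1.645 = 0.255.
Power = Φ(0.255) = 0.601.

power ≈ 0.60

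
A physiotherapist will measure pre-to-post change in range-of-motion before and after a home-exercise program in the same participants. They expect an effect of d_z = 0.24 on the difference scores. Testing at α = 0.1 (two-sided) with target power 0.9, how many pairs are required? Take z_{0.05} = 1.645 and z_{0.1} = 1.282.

For a paired (one-sample on differences) test: n = ((z_{α/2} + z_β) / d)².
z_{α/2} + z_β = 1.645 + 1.282 = 2.927.
n = (2.927 / 0.24)² = 12.196² = 148.74.
Round up.

n = 149 pairs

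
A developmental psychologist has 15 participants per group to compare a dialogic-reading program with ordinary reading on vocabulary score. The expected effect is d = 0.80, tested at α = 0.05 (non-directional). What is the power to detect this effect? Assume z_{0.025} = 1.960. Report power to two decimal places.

power ≈ 0.59

For two equal groups, power = Φ(d·√(n/2) − z_{α/2}).
d·√(n/2) = 0.80 × √(15/2) = 0.80 × 2.739 = 2.191.
z_β = 2.191 − 1.960 = 0.231.
Power = Φ(0.231) = 0.591.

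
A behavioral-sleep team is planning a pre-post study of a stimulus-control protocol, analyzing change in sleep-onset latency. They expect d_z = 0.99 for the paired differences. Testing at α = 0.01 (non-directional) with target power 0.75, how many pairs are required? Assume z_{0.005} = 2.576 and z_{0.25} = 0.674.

For a paired (one-sample on differences) test: n = ((z_{α/2} + z_β) / d)².
z_{α/2} + z_β = 2.576 + 0.674 = 3.250.
n = (3.250 / 0.99)² = 3.283² = 10.78.
Round up.

n = 11 pairs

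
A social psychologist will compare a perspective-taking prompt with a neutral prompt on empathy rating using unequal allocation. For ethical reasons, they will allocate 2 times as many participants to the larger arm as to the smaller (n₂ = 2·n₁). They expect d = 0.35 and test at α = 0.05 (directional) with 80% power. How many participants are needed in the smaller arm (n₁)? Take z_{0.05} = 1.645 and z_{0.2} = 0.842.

n₁ = 76

With allocation ratio k = n₂/n₁ = 2, Var(x̄₁−x̄₂) = σ²(1/n₁ + 1/(k·n₁)) = σ²·(k+1)/(k·n₁).
So n₁ = (1 + 1/k)·((z_{α} + z_β)/d)² = 1.500 × (2.487/0.35)².
n₁ = 1.500 × 50.49 = 75.7.
Round up: n₁ = 76, giving n₂ = 2 × 76 = 152.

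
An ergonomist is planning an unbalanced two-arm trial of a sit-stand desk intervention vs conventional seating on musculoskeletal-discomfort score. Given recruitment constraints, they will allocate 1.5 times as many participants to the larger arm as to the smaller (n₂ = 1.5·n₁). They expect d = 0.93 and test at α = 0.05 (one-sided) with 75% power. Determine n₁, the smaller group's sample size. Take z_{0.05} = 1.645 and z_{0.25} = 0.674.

n₁ = 11

With allocation ratio k = n₂/n₁ = 1.5, Var(x̄₁−x̄₂) = σ²(1/n₁ + 1/(k·n₁)) = σ²·(k+1)/(k·n₁).
So n₁ = (1 + 1/k)·((z_{α} + z_β)/d)² = 1.667 × (2.319/0.93)².
n₁ = 1.667 × 6.22 = 10.4.
Round up: n₁ = 11, giving n₂ = ⌈1.5 × 11⌉ = ⌈16.5⌉ = 17.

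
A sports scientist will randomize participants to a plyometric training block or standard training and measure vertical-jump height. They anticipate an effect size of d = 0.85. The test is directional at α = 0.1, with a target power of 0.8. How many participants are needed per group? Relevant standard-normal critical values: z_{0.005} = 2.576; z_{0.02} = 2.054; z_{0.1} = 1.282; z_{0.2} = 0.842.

For two independent groups with equal n: n = 2·((z_{α} + z_β) / d)².
z_{α} + z_β = 1.282 + 0.842 = 2.124.
n = 2 × (2.124 / 0.85)² = 2 × 2.499² = 2 × 6.24 = 12.5.
Round up to the next whole participant.

n = 13 per group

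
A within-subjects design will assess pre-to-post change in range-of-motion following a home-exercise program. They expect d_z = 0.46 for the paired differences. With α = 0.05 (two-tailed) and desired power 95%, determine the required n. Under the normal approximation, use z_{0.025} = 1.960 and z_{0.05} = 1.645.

For a paired (one-sample on differences) test: n = ((z_{α/2} + z_β) / d)².
z_{α/2} + z_β = 1.960 + 1.645 = 3.605.
n = (3.605 / 0.46)² = 7.837² = 61.42.
Round up.

n = 62 pairs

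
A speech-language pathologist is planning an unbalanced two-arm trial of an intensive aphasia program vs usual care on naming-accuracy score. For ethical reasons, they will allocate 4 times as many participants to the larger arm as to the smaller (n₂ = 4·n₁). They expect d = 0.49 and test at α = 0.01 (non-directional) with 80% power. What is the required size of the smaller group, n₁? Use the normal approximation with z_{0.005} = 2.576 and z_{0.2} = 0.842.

n₁ = 61

With allocation ratio k = n₂/n₁ = 4, Var(x̄₁−x̄₂) = σ²(1/n₁ + 1/(k·n₁)) = σ²·(k+1)/(k·n₁).
So n₁ = (1 + 1/k)·((z_{α/2} + z_β)/d)² = 1.250 × (3.418/0.49)².
n₁ = 1.250 × 48.66 = 60.8.
Round up: n₁ = 61, giving n₂ = 4 × 61 = 244.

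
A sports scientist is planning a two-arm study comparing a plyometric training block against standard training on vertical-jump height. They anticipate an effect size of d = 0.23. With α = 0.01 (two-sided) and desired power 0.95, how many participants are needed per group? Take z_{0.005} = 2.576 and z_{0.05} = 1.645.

For two independent groups with equal n: n = 2·((z_{α/2} + z_β) / d)².
z_{α/2} + z_β = 2.576 + 1.645 = 4.221.
n = 2 × (4.221 / 0.23)² = 2 × 18.352² = 2 × 336.80 = 673.6.
Round up to the next whole participant.

n = 674 per group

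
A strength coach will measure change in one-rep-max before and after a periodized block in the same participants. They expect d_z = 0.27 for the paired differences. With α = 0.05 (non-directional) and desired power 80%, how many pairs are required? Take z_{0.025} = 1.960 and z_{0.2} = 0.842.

For a paired (one-sample on differences) test: n = ((z_{α/2} + z_β) / d)².
z_{α/2} + z_β = 1.960 + 0.842 = 2.802.
n = (2.802 / 0.27)² = 10.378² = 107.70.
Round up.

n = 108 pairs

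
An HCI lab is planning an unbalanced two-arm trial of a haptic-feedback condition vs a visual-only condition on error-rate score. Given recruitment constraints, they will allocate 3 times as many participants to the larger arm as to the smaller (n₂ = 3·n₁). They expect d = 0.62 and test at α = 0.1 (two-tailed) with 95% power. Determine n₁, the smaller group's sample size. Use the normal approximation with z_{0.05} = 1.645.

n₁ = 38

With allocation ratio k = n₂/n₁ = 3, Var(x̄₁−x̄₂) = σ²(1/n₁ + 1/(k·n₁)) = σ²·(k+1)/(k·n₁).
So n₁ = (1 + 1/k)·((z_{α/2} + z_β)/d)² = 1.333 × (3.290/0.62)².
n₁ = 1.333 × 28.16 = 37.5.
Round up: n₁ = 38, giving n₂ = 3 × 38 = 114.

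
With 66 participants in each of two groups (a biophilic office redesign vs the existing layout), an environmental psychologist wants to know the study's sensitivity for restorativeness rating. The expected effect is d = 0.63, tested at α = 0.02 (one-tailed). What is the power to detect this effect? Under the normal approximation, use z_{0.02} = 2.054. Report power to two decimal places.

For two equal groups, power = Φ(d·√(n/2) − z_{α}).
d·√(n/2) = 0.63 × √(66/2) = 0.63 × 5.745 = 3.619.
z_β = 3.619 − 2.054 = 1.565.
Power = Φ(1.565) = 0.941.

power ≈ 0.94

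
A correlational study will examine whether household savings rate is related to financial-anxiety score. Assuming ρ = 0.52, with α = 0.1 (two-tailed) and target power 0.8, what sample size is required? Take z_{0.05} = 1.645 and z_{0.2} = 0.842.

n = 22

Fisher's z: C = ½·ln((1+r)/(1−r)) = ½·ln(3.1667) = 0.5763.
n = ((z_{α/2} + z_β)/C)² + 3.
(1.645 + 0.842) / 0.5763 = 2.487 / 0.5763 = 4.315.
n = 4.315² + 3 = 18.62 + 3 = 21.6.
Round up.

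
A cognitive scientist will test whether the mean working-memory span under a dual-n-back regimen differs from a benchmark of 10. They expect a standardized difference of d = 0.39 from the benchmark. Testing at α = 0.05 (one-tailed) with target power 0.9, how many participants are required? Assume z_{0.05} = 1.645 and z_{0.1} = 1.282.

n = 57

For a one-sample test: n = ((z_{α} + z_β) / d)².
z_{α} + z_β = 1.645 + 1.282 = 2.927.
n = (2.927 / 0.39)² = 7.505² = 56.33.
Round up.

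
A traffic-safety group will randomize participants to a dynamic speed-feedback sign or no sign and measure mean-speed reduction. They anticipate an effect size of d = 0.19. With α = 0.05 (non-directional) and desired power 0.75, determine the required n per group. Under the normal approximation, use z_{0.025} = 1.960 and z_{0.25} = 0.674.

For two independent groups with equal n: n = 2·((z_{α/2} + z_β) / d)².
z_{α/2} + z_β = 1.960 + 0.674 = 2.634.
n = 2 × (2.634 / 0.19)² = 2 × 13.863² = 2 × 192.19 = 384.4.
Round up to the next whole participant.

n = 385 per group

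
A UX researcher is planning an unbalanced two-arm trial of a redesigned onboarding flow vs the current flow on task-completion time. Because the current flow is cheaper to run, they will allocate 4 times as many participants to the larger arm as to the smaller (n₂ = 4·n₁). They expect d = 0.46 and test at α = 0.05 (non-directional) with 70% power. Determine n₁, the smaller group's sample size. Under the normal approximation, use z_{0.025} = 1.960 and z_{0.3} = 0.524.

With allocation ratio k = n₂/n₁ = 4, Var(x̄₁−x̄₂) = σ²(1/n₁ + 1/(k·n₁)) = σ²·(k+1)/(k·n₁).
So n₁ = (1 + 1/k)·((z_{α/2} + z_β)/d)² = 1.250 × (2.484/0.46)².
n₁ = 1.250 × 29.16 = 36.4.
Round up: n₁ = 37, giving n₂ = 4 × 37 = 148.

n₁ = 37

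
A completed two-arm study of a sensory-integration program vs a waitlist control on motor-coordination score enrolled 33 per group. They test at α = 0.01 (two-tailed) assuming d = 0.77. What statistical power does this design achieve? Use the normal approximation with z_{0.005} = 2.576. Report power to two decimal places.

power ≈ 0.71

For two equal groups, power = Φ(d·√(n/2) − z_{α/2}).
d·√(n/2) = 0.77 × √(33/2) = 0.77 × 4.062 = 3.128.
z_β = 3.128 − 2.576 = 0.552.
Power = Φ(0.552) = 0.709.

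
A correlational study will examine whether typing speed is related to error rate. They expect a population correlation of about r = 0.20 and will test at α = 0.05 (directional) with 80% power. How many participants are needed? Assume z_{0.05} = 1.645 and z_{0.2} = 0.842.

n = 154

Fisher's z: C = ½·ln((1+r)/(1−r)) = ½·ln(1.5000) = 0.2027.
n = ((z_{α} + z_β)/C)² + 3.
(1.645 + 0.842) / 0.2027 = 2.487 / 0.2027 = 12.269.
n = 12.269² + 3 = 150.54 + 3 = 153.5.
Round up.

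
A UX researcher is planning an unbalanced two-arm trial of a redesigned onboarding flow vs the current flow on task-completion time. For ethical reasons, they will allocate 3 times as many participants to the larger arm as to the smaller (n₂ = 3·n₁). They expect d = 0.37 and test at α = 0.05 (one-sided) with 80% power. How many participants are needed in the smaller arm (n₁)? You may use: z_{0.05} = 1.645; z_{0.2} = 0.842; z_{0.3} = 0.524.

n₁ = 61

With allocation ratio k = n₂/n₁ = 3, Var(x̄₁−x̄₂) = σ²(1/n₁ + 1/(k·n₁)) = σ²·(k+1)/(k·n₁).
So n₁ = (1 + 1/k)·((z_{α} + z_β)/d)² = 1.333 × (2.487/0.37)².
n₁ = 1.333 × 45.18 = 60.2.
Round up: n₁ = 61, giving n₂ = 3 × 61 = 183.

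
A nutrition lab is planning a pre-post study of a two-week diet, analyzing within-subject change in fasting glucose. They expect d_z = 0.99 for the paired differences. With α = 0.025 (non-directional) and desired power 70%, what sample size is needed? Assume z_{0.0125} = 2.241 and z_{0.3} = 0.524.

For a paired (one-sample on differences) test: n = ((z_{α/2} + z_β) / d)².
z_{α/2} + z_β = 2.241 + 0.524 = 2.765.
n = (2.765 / 0.99)² = 2.793² = 7.80.
Round up.

n = 8 pairs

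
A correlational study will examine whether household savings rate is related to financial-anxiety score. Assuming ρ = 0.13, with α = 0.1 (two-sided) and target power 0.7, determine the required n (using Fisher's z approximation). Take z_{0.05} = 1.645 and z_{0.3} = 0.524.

Fisher's z: C = ½·ln((1+r)/(1−r)) = ½·ln(1.2989) = 0.1307.
n = ((z_{α/2} + z_β)/C)² + 3.
(1.645 + 0.524) / 0.1307 = 2.169 / 0.1307 = 16.595.
n = 16.595² + 3 = 275.40 + 3 = 278.4.
Round up.

n = 279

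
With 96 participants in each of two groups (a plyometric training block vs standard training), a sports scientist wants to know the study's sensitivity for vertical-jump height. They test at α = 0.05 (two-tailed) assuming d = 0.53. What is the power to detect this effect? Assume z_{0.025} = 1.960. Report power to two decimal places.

power ≈ 0.96

For two equal groups, power = Φ(d·√(n/2) − z_{α/2}).
d·√(n/2) = 0.53 × √(96/2) = 0.53 × 6.928 = 3.672.
z_β = 3.672 − 1.960 = 1.712.
Power = Φ(1.712) = 0.957.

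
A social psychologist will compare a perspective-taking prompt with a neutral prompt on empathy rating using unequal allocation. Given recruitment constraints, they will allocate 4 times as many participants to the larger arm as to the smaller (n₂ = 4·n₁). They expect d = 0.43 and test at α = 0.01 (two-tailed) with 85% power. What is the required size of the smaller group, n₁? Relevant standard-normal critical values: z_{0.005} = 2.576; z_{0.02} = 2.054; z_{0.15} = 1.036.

n₁ = 89

With allocation ratio k = n₂/n₁ = 4, Var(x̄₁−x̄₂) = σ²(1/n₁ + 1/(k·n₁)) = σ²·(k+1)/(k·n₁).
So n₁ = (1 + 1/k)·((z_{α/2} + z_β)/d)² = 1.250 × (3.612/0.43)².
n₁ = 1.250 × 70.56 = 88.2.
Round up: n₁ = 89, giving n₂ = 4 × 89 = 356.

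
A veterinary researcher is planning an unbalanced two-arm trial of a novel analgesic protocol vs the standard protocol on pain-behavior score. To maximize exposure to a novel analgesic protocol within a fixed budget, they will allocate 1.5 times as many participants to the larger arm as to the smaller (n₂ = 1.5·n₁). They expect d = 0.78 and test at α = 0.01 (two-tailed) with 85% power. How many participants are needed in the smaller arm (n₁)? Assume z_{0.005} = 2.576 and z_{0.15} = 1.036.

With allocation ratio k = n₂/n₁ = 1.5, Var(x̄₁−x̄₂) = σ²(1/n₁ + 1/(k·n₁)) = σ²·(k+1)/(k·n₁).
So n₁ = (1 + 1/k)·((z_{α/2} + z_β)/d)² = 1.667 × (3.612/0.78)².
n₁ = 1.667 × 21.44 = 35.7.
Round up: n₁ = 36, giving n₂ = 1.5 × 36 = 54.

n₁ = 36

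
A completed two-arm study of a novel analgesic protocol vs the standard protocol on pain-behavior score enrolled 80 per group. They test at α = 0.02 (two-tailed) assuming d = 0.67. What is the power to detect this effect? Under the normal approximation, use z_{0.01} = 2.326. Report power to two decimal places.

power ≈ 0.97

For two equal groups, power = Φ(d·√(n/2) − z_{α/2}).
d·√(n/2) = 0.67 × √(80/2) = 0.67 × 6.325 = 4.237.
z_β = 4.237 − 2.326 = 1.911.
Power = Φ(1.911) = 0.972.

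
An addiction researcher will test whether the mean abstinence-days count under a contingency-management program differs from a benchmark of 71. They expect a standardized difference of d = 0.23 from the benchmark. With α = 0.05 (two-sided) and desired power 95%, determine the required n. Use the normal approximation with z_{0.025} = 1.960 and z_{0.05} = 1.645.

For a one-sample test: n = ((z_{α/2} + z_β) / d)².
z_{α/2} + z_β = 1.960 + 1.645 = 3.605.
n = (3.605 / 0.23)² = 15.674² = 245.67.
Round up.

n = 246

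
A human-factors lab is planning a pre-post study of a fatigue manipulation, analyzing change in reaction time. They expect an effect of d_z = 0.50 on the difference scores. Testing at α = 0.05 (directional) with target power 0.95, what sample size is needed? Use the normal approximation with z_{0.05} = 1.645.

n = 44 pairs

For a paired (one-sample on differences) test: n = ((z_{α} + z_β) / d)².
z_{α} + z_β = 1.645 + 1.645 = 3.290.
n = (3.290 / 0.50)² = 6.580² = 43.30.
Round up.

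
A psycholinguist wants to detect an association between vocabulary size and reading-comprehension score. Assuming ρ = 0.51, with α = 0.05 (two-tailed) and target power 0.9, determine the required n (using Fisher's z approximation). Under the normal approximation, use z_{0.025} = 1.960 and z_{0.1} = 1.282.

Fisher's z: C = ½·ln((1+r)/(1−r)) = ½·ln(3.0816) = 0.5627.
n = ((z_{α/2} + z_β)/C)² + 3.
(1.960 + 1.282) / 0.5627 = 3.242 / 0.5627 = 5.762.
n = 5.762² + 3 = 33.19 + 3 = 36.2.
Round up.

n = 37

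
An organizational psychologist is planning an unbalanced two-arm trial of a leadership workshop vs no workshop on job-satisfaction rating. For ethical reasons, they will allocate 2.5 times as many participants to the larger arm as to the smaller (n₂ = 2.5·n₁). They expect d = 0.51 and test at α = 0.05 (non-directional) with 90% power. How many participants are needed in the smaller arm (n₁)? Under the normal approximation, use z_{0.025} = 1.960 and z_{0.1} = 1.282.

With allocation ratio k = n₂/n₁ = 2.5, Var(x̄₁−x̄₂) = σ²(1/n₁ + 1/(k·n₁)) = σ²·(k+1)/(k·n₁).
So n₁ = (1 + 1/k)·((z_{α/2} + z_β)/d)² = 1.400 × (3.242/0.51)².
n₁ = 1.400 × 40.41 = 56.6.
Round up: n₁ = 57, giving n₂ = ⌈2.5 × 57⌉ = ⌈142.5⌉ = 143.

n₁ = 57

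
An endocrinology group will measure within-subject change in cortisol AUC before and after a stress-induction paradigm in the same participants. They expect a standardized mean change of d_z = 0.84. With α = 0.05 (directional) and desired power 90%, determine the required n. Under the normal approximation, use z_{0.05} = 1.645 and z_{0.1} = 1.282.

n = 13 pairs

For a paired (one-sample on differences) test: n = ((z_{α} + z_β) / d)².
z_{α} + z_β = 1.645 + 1.282 = 2.927.
n = (2.927 / 0.84)² = 3.485² = 12.14.
Round up.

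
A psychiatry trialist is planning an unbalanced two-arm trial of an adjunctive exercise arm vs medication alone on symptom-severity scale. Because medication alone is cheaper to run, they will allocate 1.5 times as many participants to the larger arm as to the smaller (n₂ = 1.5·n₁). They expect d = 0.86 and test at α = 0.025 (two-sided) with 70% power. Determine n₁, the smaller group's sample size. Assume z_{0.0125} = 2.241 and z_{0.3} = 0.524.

n₁ = 18

With allocation ratio k = n₂/n₁ = 1.5, Var(x̄₁−x̄₂) = σ²(1/n₁ + 1/(k·n₁)) = σ²·(k+1)/(k·n₁).
So n₁ = (1 + 1/k)·((z_{α/2} + z_β)/d)² = 1.667 × (2.765/0.86)².
n₁ = 1.667 × 10.34 = 17.2.
Round up: n₁ = 18, giving n₂ = 1.5 × 18 = 27.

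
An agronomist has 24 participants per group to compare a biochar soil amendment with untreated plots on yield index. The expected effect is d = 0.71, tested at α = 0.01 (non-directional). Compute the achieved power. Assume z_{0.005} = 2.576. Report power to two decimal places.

power ≈ 0.45

For two equal groups, power = Φ(d·√(n/2) − z_{α/2}).
d·√(n/2) = 0.71 × √(24/2) = 0.71 × 3.464 = 2.460.
z_β = 2.460 − 2.576 = -0.116.
Power = Φ(-0.116) = 0.454.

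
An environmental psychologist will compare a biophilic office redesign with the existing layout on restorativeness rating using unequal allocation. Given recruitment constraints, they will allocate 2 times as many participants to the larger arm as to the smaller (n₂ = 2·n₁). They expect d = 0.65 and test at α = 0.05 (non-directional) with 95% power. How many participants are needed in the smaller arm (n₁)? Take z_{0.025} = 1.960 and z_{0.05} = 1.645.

With allocation ratio k = n₂/n₁ = 2, Var(x̄₁−x̄₂) = σ²(1/n₁ + 1/(k·n₁)) = σ²·(k+1)/(k·n₁).
So n₁ = (1 + 1/k)·((z_{α/2} + z_β)/d)² = 1.500 × (3.605/0.65)².
n₁ = 1.500 × 30.76 = 46.1.
Round up: n₁ = 47, giving n₂ = 2 × 47 = 94.

n₁ = 47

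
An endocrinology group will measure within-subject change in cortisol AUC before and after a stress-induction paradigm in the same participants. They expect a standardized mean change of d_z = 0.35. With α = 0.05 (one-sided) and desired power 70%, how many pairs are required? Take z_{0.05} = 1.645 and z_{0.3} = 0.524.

For a paired (one-sample on differences) test: n = ((z_{α} + z_β) / d)².
z_{α} + z_β = 1.645 + 0.524 = 2.169.
n = (2.169 / 0.35)² = 6.197² = 38.40.
Round up.

n = 39 pairs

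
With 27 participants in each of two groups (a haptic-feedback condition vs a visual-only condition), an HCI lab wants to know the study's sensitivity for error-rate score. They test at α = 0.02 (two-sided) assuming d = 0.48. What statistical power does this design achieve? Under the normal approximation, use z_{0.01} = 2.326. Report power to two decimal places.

For two equal groups, power = Φ(d·√(n/2) − z_{α/2}).
d·√(n/2) = 0.48 × √(27/2) = 0.48 × 3.674 = 1.764.
z_β = 1.764 − 2.326 = -0.562.
Power = Φ(-0.562) = 0.287.

power ≈ 0.29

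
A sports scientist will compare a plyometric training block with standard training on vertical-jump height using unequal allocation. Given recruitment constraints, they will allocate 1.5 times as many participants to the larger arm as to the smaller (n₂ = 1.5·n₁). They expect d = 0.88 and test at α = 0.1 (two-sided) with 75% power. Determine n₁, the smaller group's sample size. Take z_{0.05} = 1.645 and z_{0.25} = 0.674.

With allocation ratio k = n₂/n₁ = 1.5, Var(x̄₁−x̄₂) = σ²(1/n₁ + 1/(k·n₁)) = σ²·(k+1)/(k·n₁).
So n₁ = (1 + 1/k)·((z_{α/2} + z_β)/d)² = 1.667 × (2.319/0.88)².
n₁ = 1.667 × 6.94 = 11.6.
Round up: n₁ = 12, giving n₂ = 1.5 × 12 = 18.

n₁ = 12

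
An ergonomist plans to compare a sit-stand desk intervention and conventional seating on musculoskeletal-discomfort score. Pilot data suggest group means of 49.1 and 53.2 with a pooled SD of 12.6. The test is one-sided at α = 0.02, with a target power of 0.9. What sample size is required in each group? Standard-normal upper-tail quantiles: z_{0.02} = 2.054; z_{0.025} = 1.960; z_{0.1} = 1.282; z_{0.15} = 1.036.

Cohen's d = |M₁ − M₂| / SD_pooled = |49.1 − 53.2| / 12.6 = 4.1 / 12.6 = 0.325.
For two independent groups with equal n: n = 2·((z_{α} + z_β) / d)².
z_{α} + z_β = 2.054 + 1.282 = 3.336.
n = 2 × (3.336 / 0.325)² = 2 × 10.265² = 2 × 105.36 = 210.7.
Round up to the next whole participant.

n = 211 per group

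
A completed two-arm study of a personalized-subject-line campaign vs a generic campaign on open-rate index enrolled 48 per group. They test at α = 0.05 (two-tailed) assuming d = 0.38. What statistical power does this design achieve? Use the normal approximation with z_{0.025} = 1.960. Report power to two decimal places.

For two equal groups, power = Φ(d·√(n/2) − z_{α/2}).
d·√(n/2) = 0.38 × √(48/2) = 0.38 × 4.899 = 1.862.
z_β = 1.862 − 1.960 = -0.098.
Power = Φ(-0.098) = 0.461.

power ≈ 0.46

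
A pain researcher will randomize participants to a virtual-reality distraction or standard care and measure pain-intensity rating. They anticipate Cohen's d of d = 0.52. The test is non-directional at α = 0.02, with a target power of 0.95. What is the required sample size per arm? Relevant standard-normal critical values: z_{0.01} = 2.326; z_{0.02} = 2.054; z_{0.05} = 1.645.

n = 117 per group

For two independent groups with equal n: n = 2·((z_{α/2} + z_β) / d)².
z_{α/2} + z_β = 2.326 + 1.645 = 3.971.
n = 2 × (3.971 / 0.52)² = 2 × 7.637² = 2 × 58.32 = 116.6.
Round up to the next whole participant.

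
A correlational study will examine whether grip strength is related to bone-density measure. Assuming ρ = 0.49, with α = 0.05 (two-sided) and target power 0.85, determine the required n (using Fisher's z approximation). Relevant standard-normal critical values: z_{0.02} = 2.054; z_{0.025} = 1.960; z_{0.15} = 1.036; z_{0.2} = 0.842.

n = 35

Fisher's z: C = ½·ln((1+r)/(1−r)) = ½·ln(2.9216) = 0.5361.
n = ((z_{α/2} + z_β)/C)² + 3.
(1.960 + 1.036) / 0.5361 = 2.996 / 0.5361 = 5.589.
n = 5.589² + 3 = 31.23 + 3 = 34.2.
Round up.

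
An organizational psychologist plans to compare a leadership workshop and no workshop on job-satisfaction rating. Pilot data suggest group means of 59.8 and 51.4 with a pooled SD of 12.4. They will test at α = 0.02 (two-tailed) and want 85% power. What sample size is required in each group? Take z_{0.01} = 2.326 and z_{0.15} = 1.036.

Cohen's d = |M₁ − M₂| / SD_pooled = |59.8 − 51.4| / 12.4 = 8.4 / 12.4 = 0.677.
For two independent groups with equal n: n = 2·((z_{α/2} + z_β) / d)².
z_{α/2} + z_β = 2.326 + 1.036 = 3.362.
n = 2 × (3.362 / 0.677)² = 2 × 4.966² = 2 × 24.66 = 49.3.
Round up to the next whole participant.

n = 50 per group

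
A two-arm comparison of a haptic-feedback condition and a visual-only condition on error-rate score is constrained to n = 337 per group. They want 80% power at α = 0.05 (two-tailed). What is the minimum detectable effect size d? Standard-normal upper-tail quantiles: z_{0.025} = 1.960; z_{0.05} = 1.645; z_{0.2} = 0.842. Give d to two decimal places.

For two independent groups of n = 337 each: d_min = (z_{α/2} + z_β)·√(2/n).
z-sum = 1.960 + 0.842 = 2.802.
d_min = 2.802 × √(2/337) = 2.802 × 0.0770 = 0.216.

d_min ≈ 0.22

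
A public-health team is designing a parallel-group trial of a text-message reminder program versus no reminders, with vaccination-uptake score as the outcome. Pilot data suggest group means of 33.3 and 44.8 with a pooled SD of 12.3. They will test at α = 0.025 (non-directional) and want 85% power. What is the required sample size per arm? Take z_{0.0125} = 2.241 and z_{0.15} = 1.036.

Cohen's d = |M₁ − M₂| / SD_pooled = |33.3 − 44.8| / 12.3 = 11.5 / 12.3 = 0.935.
For two independent groups with equal n: n = 2·((z_{α/2} + z_β) / d)².
z_{α/2} + z_β = 2.241 + 1.036 = 3.277.
n = 2 × (3.277 / 0.935)² = 2 × 3.505² = 2 × 12.28 = 24.6.
Round up to the next whole participant.

n = 25 per group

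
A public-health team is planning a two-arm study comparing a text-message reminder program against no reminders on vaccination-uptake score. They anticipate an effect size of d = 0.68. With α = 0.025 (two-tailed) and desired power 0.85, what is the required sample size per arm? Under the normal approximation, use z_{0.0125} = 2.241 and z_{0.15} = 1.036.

n = 47 per group

For two independent groups with equal n: n = 2·((z_{α/2} + z_β) / d)².
z_{α/2} + z_β = 2.241 + 1.036 = 3.277.
n = 2 × (3.277 / 0.68)² = 2 × 4.819² = 2 × 23.22 = 46.4.
Round up to the next whole participant.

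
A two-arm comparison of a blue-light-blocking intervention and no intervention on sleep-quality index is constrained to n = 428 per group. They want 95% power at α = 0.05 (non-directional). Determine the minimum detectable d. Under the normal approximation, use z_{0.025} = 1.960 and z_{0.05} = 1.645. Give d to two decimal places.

d_min ≈ 0.25

For two independent groups of n = 428 each: d_min = (z_{α/2} + z_β)·√(2/n).
z-sum = 1.960 + 1.645 = 3.605.
d_min = 3.605 × √(2/428) = 3.605 × 0.0684 = 0.246.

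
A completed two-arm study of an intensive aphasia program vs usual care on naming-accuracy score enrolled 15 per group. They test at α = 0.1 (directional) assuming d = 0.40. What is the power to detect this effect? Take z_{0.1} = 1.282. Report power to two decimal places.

power ≈ 0.43

For two equal groups, power = Φ(d·√(n/2) − z_{α}).
d·√(n/2) = 0.40 × √(15/2) = 0.40 × 2.739 = 1.095.
z_β = 1.095 − 1.282 = -0.187.
Power = Φ(-0.187) = 0.426.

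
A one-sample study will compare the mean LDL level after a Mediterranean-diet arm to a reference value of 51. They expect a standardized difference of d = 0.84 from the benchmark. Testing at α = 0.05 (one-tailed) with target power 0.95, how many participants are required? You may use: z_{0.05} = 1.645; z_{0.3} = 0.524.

n = 16

For a one-sample test: n = ((z_{α} + z_β) / d)².
z_{α} + z_β = 1.645 + 1.645 = 3.290.
n = (3.290 / 0.84)² = 3.917² = 15.34.
Round up.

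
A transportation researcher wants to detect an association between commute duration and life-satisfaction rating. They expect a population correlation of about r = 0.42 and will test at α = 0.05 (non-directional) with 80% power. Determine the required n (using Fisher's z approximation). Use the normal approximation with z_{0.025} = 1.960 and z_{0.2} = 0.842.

Fisher's z: C = ½·ln((1+r)/(1−r)) = ½·ln(2.4483) = 0.4477.
n = ((z_{α/2} + z_β)/C)² + 3.
(1.960 + 0.842) / 0.4477 = 2.802 / 0.4477 = 6.259.
n = 6.259² + 3 = 39.17 + 3 = 42.2.
Round up.

n = 43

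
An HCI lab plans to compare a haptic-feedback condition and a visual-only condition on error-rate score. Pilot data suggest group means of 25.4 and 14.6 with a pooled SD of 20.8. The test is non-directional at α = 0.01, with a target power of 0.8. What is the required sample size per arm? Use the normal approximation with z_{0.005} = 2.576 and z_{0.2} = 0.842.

Cohen's d = |M₁ − M₂| / SD_pooled = |25.4 − 14.6| / 20.8 = 10.8 / 20.8 = 0.519.
For two independent groups with equal n: n = 2·((z_{α/2} + z_β) / d)².
z_{α/2} + z_β = 2.576 + 0.842 = 3.418.
n = 2 × (3.418 / 0.519)² = 2 × 6.586² = 2 × 43.37 = 86.7.
Round up to the next whole participant.

n = 87 per group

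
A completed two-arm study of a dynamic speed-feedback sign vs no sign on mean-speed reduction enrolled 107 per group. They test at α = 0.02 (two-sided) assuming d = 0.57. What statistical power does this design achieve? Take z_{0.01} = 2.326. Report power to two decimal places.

For two equal groups, power = Φ(d·√(n/2) − z_{α/2}).
d·√(n/2) = 0.57 × √(107/2) = 0.57 × 7.314 = 4.169.
z_β = 4.169 − 2.326 = 1.843.
Power = Φ(1.843) = 0.967.

power ≈ 0.97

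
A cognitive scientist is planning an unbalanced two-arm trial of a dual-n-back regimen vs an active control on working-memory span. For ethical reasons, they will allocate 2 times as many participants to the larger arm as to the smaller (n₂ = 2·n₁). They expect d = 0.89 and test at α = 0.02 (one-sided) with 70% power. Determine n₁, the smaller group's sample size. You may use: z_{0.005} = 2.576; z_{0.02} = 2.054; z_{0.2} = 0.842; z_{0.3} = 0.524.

n₁ = 13

With allocation ratio k = n₂/n₁ = 2, Var(x̄₁−x̄₂) = σ²(1/n₁ + 1/(k·n₁)) = σ²·(k+1)/(k·n₁).
So n₁ = (1 + 1/k)·((z_{α} + z_β)/d)² = 1.500 × (2.578/0.89)².
n₁ = 1.500 × 8.39 = 12.6.
Round up: n₁ = 13, giving n₂ = 2 × 13 = 26.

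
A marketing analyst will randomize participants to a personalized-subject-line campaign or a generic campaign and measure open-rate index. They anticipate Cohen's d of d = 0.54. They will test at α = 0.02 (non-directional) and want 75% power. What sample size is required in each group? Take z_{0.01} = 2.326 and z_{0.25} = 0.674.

For two independent groups with equal n: n = 2·((z_{α/2} + z_β) / d)².
z_{α/2} + z_β = 2.326 + 0.674 = 3.000.
n = 2 × (3.000 / 0.54)² = 2 × 5.556² = 2 × 30.86 = 61.7.
Round up to the next whole participant.

n = 62 per group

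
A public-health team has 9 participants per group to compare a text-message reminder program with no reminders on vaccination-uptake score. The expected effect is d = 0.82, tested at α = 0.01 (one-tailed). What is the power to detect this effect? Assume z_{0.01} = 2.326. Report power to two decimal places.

For two equal groups, power = Φ(d·√(n/2) − z_{α}).
d·√(n/2) = 0.82 × √(9/2) = 0.82 × 2.121 = 1.739.
z_β = 1.739 − 2.326 = -0.587.
Power = Φ(-0.587) = 0.279.

power ≈ 0.28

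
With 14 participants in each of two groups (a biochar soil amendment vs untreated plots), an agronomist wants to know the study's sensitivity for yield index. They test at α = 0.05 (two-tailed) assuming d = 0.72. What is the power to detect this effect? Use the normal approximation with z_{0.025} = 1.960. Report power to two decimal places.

power ≈ 0.48

For two equal groups, power = Φ(d·√(n/2) − z_{α/2}).
d·√(n/2) = 0.72 × √(14/2) = 0.72 × 2.646 = 1.905.
z_β = 1.905 − 1.960 = -0.055.
Power = Φ(-0.055) = 0.478.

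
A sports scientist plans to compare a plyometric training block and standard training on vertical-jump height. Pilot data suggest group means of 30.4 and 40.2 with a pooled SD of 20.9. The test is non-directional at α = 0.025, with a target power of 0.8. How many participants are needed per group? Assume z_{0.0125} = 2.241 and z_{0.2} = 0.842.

Cohen's d = |M₁ − M₂| / SD_pooled = |30.4 − 40.2| / 20.9 = 9.8 / 20.9 = 0.469.
For two independent groups with equal n: n = 2·((z_{α/2} + z_β) / d)².
z_{α/2} + z_β = 2.241 + 0.842 = 3.083.
n = 2 × (3.083 / 0.469)² = 2 × 6.574² = 2 × 43.21 = 86.4.
Round up to the next whole participant.

n = 87 per group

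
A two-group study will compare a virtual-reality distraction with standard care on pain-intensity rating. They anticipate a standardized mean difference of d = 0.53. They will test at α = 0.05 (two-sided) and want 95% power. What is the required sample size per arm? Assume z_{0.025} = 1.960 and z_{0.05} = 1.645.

For two independent groups with equal n: n = 2·((z_{α/2} + z_β) / d)².
z_{α/2} + z_β = 1.960 + 1.645 = 3.605.
n = 2 × (3.605 / 0.53)² = 2 × 6.802² = 2 × 46.27 = 92.5.
Round up to the next whole participant.

n = 93 per group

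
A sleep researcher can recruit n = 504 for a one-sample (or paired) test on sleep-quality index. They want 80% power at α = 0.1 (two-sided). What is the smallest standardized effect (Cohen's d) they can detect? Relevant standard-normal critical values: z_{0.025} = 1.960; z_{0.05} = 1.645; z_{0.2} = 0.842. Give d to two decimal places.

d_min ≈ 0.11

For a single sample (or paired design) of n = 504: d_min = (z_{α/2} + z_β)/√n.
z-sum = 1.645 + 0.842 = 2.487.
d_min = 2.487 / √504 = 2.487 / 22.450 = 0.111.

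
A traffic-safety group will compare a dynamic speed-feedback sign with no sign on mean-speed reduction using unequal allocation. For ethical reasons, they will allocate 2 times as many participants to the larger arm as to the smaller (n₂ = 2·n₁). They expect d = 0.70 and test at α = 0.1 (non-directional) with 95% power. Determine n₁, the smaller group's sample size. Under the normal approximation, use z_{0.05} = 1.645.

With allocation ratio k = n₂/n₁ = 2, Var(x̄₁−x̄₂) = σ²(1/n₁ + 1/(k·n₁)) = σ²·(k+1)/(k·n₁).
So n₁ = (1 + 1/k)·((z_{α/2} + z_β)/d)² = 1.500 × (3.290/0.70)².
n₁ = 1.500 × 22.09 = 33.1.
Round up: n₁ = 34, giving n₂ = 2 × 34 = 68.

n₁ = 34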